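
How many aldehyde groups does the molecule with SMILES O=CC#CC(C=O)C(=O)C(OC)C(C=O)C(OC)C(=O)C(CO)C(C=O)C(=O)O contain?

4

Reading the structure from left to right:
  OHC: terminal –CHO: carbonyl C bonded to H and C → aldehyde.
  C≡C: C≡C triple bond → alkyne.
  CH(CHO): pendant –CHO: carbonyl C bonded to C and H → aldehyde.
  CO: –C(=O)– with carbon on both sides → ketone.
  CH(OCH3): pendant –OCH3: C–O–C with sp³ C, no adjacent C=O → ether.
  CH(CHO): pendant –CHO: carbonyl C bonded to C and H → aldehyde.
  CH(OCH3): pendant –OCH3: C–O–C with sp³ C, no adjacent C=O → ether.
  CO: –C(=O)– with carbon on both sides → ketone.
  CH(CH2OH): pendant –CH2OH on an sp³ backbone C → alcohol.
  CH(CHO): pendant –CHO: carbonyl C bonded to C and H → aldehyde.
  COOH: –COOH: carbonyl C bonded to –OH and C → carboxylic acid (the –OH is not a separate alcohol).
Aldehyde appears at: OHC, CH(CHO), CH(CHO), CH(CHO) → 4.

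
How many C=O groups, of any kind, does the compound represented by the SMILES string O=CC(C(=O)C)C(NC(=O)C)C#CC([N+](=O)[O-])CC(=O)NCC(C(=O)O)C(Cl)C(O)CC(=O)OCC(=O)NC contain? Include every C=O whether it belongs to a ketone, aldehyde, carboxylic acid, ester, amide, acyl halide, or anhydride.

7

OHC: aldehyde, 1 C=O (running total 1).
CH(COCH3): ketone, 1 C=O (running total 2).
CH(NHCOCH3): amide, 1 C=O (running total 3).
CH2CONHCH2: amide, 1 C=O (running total 4).
CH(COOH): carboxylic acid, 1 C=O (running total 5).
CH2COOCH2: ester, 1 C=O (running total 6).
CONHCH3: amide, 1 C=O (running total 7).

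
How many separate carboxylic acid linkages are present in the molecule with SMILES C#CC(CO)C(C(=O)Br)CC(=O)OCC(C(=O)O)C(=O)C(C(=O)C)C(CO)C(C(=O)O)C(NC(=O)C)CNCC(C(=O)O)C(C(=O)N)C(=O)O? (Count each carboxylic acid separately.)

4

Working along the chain:
  HC≡C: C≡C triple bond → alkyne.
  CH(CH2OH): pendant –CH2OH on an sp³ backbone C → alcohol.
  CH(COBr): pendant –C(=O)X: carbonyl C bonded to C and halogen → acyl halide.
  CH2COOCH2: –C(=O)–O–C with C on the carbonyl side → ester.
  CH(COOH): pendant –COOH: carbonyl C bonded to C and –OH → carboxylic acid.
  CO: –C(=O)– with carbon on both sides → ketone.
  CH(COCH3): pendant –COCH3: carbonyl C bonded to two carbons → ketone.
  CH(CH2OH): pendant –CH2OH on an sp³ backbone C → alcohol.
  CH(COOH): pendant –COOH: carbonyl C bonded to C and –OH → carboxylic acid.
  CH(NHCOCH3): pendant –NHC(=O)CH3: N bonded to a carbonyl → amide (not amine).
  CH2NHCH2: C–N–C with sp³ carbons and no adjacent C=O → amine (secondary).
  CH(COOH): pendant –COOH: carbonyl C bonded to C and –OH → carboxylic acid.
  CH(CONH2): pendant –CONH2: carbonyl C bonded to C and N → amide.
  COOH: –COOH: carbonyl C bonded to –OH and C → carboxylic acid (the –OH is not a separate alcohol).
Carboxylic acid appears at: CH(COOH), CH(COOH), CH(COOH), COOH → 4.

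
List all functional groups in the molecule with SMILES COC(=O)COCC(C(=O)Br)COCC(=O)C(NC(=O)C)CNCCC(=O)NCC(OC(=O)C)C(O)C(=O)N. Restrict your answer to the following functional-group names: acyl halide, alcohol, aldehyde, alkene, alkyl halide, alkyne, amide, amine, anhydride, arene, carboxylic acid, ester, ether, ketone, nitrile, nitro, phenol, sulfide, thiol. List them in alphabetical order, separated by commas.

Taking each segment in turn:
  CH3OOC: CH3O–C(=O)–: carbonyl C bonded to C and to –OCH3 → ester (not ketone + ether).
  CH2OCH2: C–O–C with sp³ carbons on both sides and no adjacent C=O → ether.
  CH(COBr): pendant –C(=O)X: carbonyl C bonded to C and halogen → acyl halide.
  CH2OCH2: C–O–C with sp³ carbons on both sides and no adjacent C=O → ether.
  CO: –C(=O)– with carbon on both sides → ketone.
  CH(NHCOCH3): pendant –NHC(=O)CH3: N bonded to a carbonyl → amide (not amine).
  CH2NHCH2: C–N–C with sp³ carbons and no adjacent C=O → amine (secondary).
  CH2CONHCH2: –C(=O)–N– linkage → amide (the N is not an amine).
  CH(OCOCH3): pendant –OC(=O)CH3: an acyloxy group → ester.
  CH(OH): –OH on an sp³ carbon → alcohol (secondary).
  CONH2: –C(=O)NH2: carbonyl C bonded to C and to N → amide (the N is not a separate amine).

acyl halide, alcohol, amide, amine, ester, ether, ketone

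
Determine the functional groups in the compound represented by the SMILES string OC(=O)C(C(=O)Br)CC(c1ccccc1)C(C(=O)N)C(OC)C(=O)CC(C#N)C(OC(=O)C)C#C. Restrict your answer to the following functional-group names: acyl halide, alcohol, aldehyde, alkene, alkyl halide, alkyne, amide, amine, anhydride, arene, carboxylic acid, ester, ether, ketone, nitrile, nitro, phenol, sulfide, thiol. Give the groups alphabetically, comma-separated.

Taking each segment in turn:
  HOOC: –COOH: carbonyl C bonded to –OH and C → carboxylic acid (the –OH is not a separate alcohol).
  CH(COBr): pendant –C(=O)X: carbonyl C bonded to C and halogen → acyl halide.
  CH(C6H5): pendant –C6H5: benzene ring → arene.
  CH(CONH2): pendant –CONH2: carbonyl C bonded to C and N → amide.
  CH(OCH3): pendant –OCH3: C–O–C with sp³ C, no adjacent C=O → ether.
  CO: –C(=O)– with carbon on both sides → ketone.
  CH(CN): pendant –C≡N: nitrile.
  CH(OCOCH3): pendant –OC(=O)CH3: an acyloxy group → ester.
  C≡CH: C≡C triple bond → alkyne.

acyl halide, alkyne, amide, arene, carboxylic acid, ester, ether, ketone, nitrile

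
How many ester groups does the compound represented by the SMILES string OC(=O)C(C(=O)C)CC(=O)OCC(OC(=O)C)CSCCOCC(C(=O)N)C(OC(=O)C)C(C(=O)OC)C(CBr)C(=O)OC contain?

5

–COOH: carbonyl C bonded to –OH and C → carboxylic acid (the –OH is not a separate alcohol).
pendant –COCH3: carbonyl C bonded to two carbons → ketone.
–C(=O)–O–C with C on the carbonyl side → ester.
pendant –OC(=O)CH3: an acyloxy group → ester.
C–S–C linkage → sulfide (thioether).
C–O–C with sp³ carbons on both sides and no adjacent C=O → ether.
pendant –CONH2: carbonyl C bonded to C and N → amide.
pendant –OC(=O)CH3: an acyloxy group → ester.
pendant –COOCH3: carbonyl C bonded to C and –OCH3 → ester.
pendant –CH2X: halogen on sp³ carbon → alkyl halide.
–C(=O)OCH3: carbonyl C bonded to C and to –OCH3 → ester (not ketone + ether).
Ester appears at: CH2COOCH2, CH(OCOCH3), CH(OCOCH3), CH(COOCH3), COOCH3 → 5.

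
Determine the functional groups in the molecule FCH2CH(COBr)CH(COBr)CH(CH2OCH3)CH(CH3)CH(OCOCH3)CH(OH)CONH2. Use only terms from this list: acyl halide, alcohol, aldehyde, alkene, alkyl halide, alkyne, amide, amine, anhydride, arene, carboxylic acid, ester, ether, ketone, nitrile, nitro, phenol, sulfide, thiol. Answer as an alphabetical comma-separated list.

Working along the chain:
  FCH2: halogen on an sp³ carbon → alkyl halide.
  CH(COBr): pendant –C(=O)X: carbonyl C bonded to C and halogen → acyl halide.
  CH(COBr): pendant –C(=O)X: carbonyl C bonded to C and halogen → acyl halide.
  CH(CH2OCH3): pendant –CH2OCH3: C–O–C linkage → ether.
  CH(OCOCH3): pendant –OC(=O)CH3: an acyloxy group → ester.
  CH(OH): –OH on an sp³ carbon → alcohol (secondary).
  CONH2: –C(=O)NH2: carbonyl C bonded to C and to N → amide (the N is not a separate amine).

acyl halide, alcohol, alkyl halide, amide, ester, ether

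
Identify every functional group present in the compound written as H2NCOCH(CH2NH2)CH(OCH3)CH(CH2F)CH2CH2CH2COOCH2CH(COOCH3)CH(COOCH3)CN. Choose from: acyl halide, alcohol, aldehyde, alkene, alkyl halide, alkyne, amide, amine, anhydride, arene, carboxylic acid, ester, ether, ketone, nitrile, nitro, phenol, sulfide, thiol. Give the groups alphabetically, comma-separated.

–C(=O)NH2: carbonyl C bonded to C and to N → amide (the N is not a separate amine).
pendant –CH2NH2: N on sp³ C, no adjacent C=O → amine.
pendant –OCH3: C–O–C with sp³ C, no adjacent C=O → ether.
pendant –CH2X: halogen on sp³ carbon → alkyl halide.
–C(=O)–O–C with C on the carbonyl side → ester.
pendant –COOCH3: carbonyl C bonded to C and –OCH3 → ester.
pendant –COOCH3: carbonyl C bonded to C and –OCH3 → ester.
–C≡N: carbon triple-bonded to nitrogen → nitrile.

alkyl halide, amide, amine, ester, ether, nitrile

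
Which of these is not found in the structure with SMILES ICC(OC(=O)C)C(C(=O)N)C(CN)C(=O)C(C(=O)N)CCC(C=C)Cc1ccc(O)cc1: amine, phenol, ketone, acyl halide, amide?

ketone: present (CO — –C(=O)– with carbon on both sides → ketone).
amide: present (CH(CONH2) — pendant –CONH2: carbonyl C bonded to C and N → amide).
amine: present (CH(CH2NH2) — pendant –CH2NH2: N on sp³ C, no adjacent C=O → amine).
phenol: present (C6H4OH — –OH attached directly to an aromatic ring → phenol (not alcohol); the ring itself is an arene).
acyl halide: no segment matches this pattern.

acyl halide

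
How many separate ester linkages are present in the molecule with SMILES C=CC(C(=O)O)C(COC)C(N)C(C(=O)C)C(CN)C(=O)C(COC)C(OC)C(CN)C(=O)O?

C=C double bond → alkene.
pendant –COOH: carbonyl C bonded to C and –OH → carboxylic acid.
pendant –CH2OCH3: C–O–C linkage → ether.
–NH2 on an sp³ carbon with no adjacent C=O → amine.
pendant –COCH3: carbonyl C bonded to two carbons → ketone.
pendant –CH2NH2: N on sp³ C, no adjacent C=O → amine.
–C(=O)– with carbon on both sides → ketone.
pendant –CH2OCH3: C–O–C linkage → ether.
pendant –OCH3: C–O–C with sp³ C, no adjacent C=O → ether.
pendant –CH2NH2: N on sp³ C, no adjacent C=O → amine.
–COOH: carbonyl C bonded to –OH and C → carboxylic acid (the –OH is not a separate alcohol).
No segment is a ester: CH(COOH) is carboxylic acid, not ester; CH(CH2OCH3) is ether, not ester; CH(COCH3) is ketone, not ester. → 0.

0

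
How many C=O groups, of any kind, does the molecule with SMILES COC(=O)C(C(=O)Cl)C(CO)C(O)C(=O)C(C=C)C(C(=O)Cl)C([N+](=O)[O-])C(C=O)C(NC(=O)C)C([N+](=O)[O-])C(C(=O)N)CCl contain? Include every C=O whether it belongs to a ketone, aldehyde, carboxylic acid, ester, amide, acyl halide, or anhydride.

CH3OOC: ester, 1 C=O (running total 1).
CH(COCl): acyl halide, 1 C=O (running total 2).
CO: ketone, 1 C=O (running total 3).
CH(COCl): acyl halide, 1 C=O (running total 4).
CH(CHO): aldehyde, 1 C=O (running total 5).
CH(NHCOCH3): amide, 1 C=O (running total 6).
CH(CONH2): amide, 1 C=O (running total 7).

7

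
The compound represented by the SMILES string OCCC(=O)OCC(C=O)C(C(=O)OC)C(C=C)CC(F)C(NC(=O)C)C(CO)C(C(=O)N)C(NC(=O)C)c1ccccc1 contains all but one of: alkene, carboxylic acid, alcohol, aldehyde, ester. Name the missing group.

aldehyde: present (CH(CHO) — pendant –CHO: carbonyl C bonded to C and H → aldehyde).
ester: present (CH2COOCH2 — –C(=O)–O–C with C on the carbonyl side → ester).
alkene: present (CH(CH=CH2) — pendant –CH=CH2: C=C double bond → alkene).
alcohol: present (HOCH2 — HO– on an sp³ carbon → alcohol).
carboxylic acid: absent. In each of CH2COOCH2 and CH(COOCH3), the acyl oxygen is bonded to carbon (–O–C), not to H, so this is an ester. In each of CH(NHCOCH3) and CH(CONH2), the carbonyl is bonded to nitrogen, not to –OH; that is an amide.

carboxylic acid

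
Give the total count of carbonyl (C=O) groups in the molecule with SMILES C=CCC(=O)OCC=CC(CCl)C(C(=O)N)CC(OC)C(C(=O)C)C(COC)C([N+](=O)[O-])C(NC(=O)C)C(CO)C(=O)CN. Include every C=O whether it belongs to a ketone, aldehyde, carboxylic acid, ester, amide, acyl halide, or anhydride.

5

CH2COOCH2: ester, 1 C=O (running total 1).
CH(CONH2): amide, 1 C=O (running total 2).
CH(COCH3): ketone, 1 C=O (running total 3).
CH(NHCOCH3): amide, 1 C=O (running total 4).
CO: ketone, 1 C=O (running total 5).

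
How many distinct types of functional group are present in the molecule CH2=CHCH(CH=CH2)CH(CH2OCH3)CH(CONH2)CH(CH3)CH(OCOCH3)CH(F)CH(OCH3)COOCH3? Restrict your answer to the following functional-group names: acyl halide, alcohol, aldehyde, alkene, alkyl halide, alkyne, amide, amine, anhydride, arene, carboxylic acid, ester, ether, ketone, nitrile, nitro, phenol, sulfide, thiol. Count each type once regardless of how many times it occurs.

5

C=C double bond → alkene.
pendant –CH=CH2: C=C double bond → alkene.
pendant –CH2OCH3: C–O–C linkage → ether.
pendant –CONH2: carbonyl C bonded to C and N → amide.
pendant –OC(=O)CH3: an acyloxy group → ester.
halogen on an sp³ carbon → alkyl halide.
pendant –OCH3: C–O–C with sp³ C, no adjacent C=O → ether.
–C(=O)OCH3: carbonyl C bonded to C and to –OCH3 → ester (not ketone + ether).
Distinct types present: alkene, alkyl halide, amide, ester, ether.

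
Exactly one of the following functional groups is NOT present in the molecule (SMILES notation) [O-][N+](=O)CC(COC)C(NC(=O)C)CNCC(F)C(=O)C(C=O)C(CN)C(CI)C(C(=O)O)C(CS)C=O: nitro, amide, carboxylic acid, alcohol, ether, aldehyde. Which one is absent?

aldehyde: present (CH(CHO) — pendant –CHO: carbonyl C bonded to C and H → aldehyde).
carboxylic acid: present (CH(COOH) — pendant –COOH: carbonyl C bonded to C and –OH → carboxylic acid).
ether: present (CH(CH2OCH3) — pendant –CH2OCH3: C–O–C linkage → ether).
amide: present (CH(NHCOCH3) — pendant –NHC(=O)CH3: N bonded to a carbonyl → amide (not amine)).
nitro: present (O2NCH2 — –NO2 on carbon → nitro group).
alcohol: absent. In CH(COOH), the –OH sits on a carbonyl carbon, making it part of a carboxylic acid, not an alcohol.

alcohol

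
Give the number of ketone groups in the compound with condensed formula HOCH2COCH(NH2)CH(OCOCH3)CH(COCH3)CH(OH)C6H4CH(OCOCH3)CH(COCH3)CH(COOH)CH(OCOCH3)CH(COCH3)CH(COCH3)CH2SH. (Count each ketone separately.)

Taking each segment in turn:
  HOCH2: HO– on an sp³ carbon → alcohol.
  CO: –C(=O)– with carbon on both sides → ketone.
  CH(NH2): –NH2 on an sp³ carbon with no adjacent C=O → amine.
  CH(OCOCH3): pendant –OC(=O)CH3: an acyloxy group → ester.
  CH(COCH3): pendant –COCH3: carbonyl C bonded to two carbons → ketone.
  CH(OH): –OH on an sp³ carbon → alcohol (secondary).
  C6H4: para-disubstituted benzene ring → arene.
  CH(OCOCH3): pendant –OC(=O)CH3: an acyloxy group → ester.
  CH(COCH3): pendant –COCH3: carbonyl C bonded to two carbons → ketone.
  CH(COOH): pendant –COOH: carbonyl C bonded to C and –OH → carboxylic acid.
  CH(OCOCH3): pendant –OC(=O)CH3: an acyloxy group → ester.
  CH(COCH3): pendant –COCH3: carbonyl C bonded to two carbons → ketone.
  CH(COCH3): pendant –COCH3: carbonyl C bonded to two carbons → ketone.
  CH2SH: –SH on an sp³ carbon → thiol.
Ketone appears at: CO, CH(COCH3), CH(COCH3), CH(COCH3), CH(COCH3) → 5.

5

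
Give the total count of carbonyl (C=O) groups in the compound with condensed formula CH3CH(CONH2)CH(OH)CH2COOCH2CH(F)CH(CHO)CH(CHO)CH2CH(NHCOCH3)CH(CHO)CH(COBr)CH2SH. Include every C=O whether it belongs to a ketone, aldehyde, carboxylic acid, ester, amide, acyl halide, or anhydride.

CH(CONH2): amide, 1 C=O (running total 1).
CH2COOCH2: ester, 1 C=O (running total 2).
CH(CHO): aldehyde, 1 C=O (running total 3).
CH(CHO): aldehyde, 1 C=O (running total 4).
CH(NHCOCH3): amide, 1 C=O (running total 5).
CH(CHO): aldehyde, 1 C=O (running total 6).
CH(COBr): acyl halide, 1 C=O (running total 7).

7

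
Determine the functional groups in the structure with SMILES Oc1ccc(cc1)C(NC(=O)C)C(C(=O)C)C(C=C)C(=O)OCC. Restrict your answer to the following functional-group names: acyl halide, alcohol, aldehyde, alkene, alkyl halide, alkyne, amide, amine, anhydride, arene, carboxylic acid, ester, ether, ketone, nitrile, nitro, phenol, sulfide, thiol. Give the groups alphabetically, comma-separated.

Working along the chain:
  HOC6H4: –OH attached directly to an aromatic ring → phenol (not alcohol); the ring itself is an arene.
  CH(NHCOCH3): pendant –NHC(=O)CH3: N bonded to a carbonyl → amide (not amine).
  CH(COCH3): pendant –COCH3: carbonyl C bonded to two carbons → ketone.
  CH(CH=CH2): pendant –CH=CH2: C=C double bond → alkene.
  COOCH2CH3: –C(=O)OCH2CH3: carbonyl C bonded to C and to –OEt → ester.

alkene, amide, arene, ester, ketone, phenol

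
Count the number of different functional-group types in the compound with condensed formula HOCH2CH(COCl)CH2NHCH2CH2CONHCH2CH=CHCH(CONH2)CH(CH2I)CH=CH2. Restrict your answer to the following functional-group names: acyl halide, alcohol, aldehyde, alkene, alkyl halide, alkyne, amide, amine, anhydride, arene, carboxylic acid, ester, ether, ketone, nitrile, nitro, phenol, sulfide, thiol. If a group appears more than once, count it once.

Working along the chain:
  HOCH2: HO– on an sp³ carbon → alcohol.
  CH(COCl): pendant –C(=O)X: carbonyl C bonded to C and halogen → acyl halide.
  CH2NHCH2: C–N–C with sp³ carbons and no adjacent C=O → amine (secondary).
  CH2CONHCH2: –C(=O)–N– linkage → amide (the N is not an amine).
  CH=CH: C=C double bond → alkene.
  CH(CONH2): pendant –CONH2: carbonyl C bonded to C and N → amide.
  CH(CH2I): pendant –CH2X: halogen on sp³ carbon → alkyl halide.
  CH=CH2: C=C double bond → alkene.
Distinct types present: acyl halide, alcohol, alkene, alkyl halide, amide, amine.

6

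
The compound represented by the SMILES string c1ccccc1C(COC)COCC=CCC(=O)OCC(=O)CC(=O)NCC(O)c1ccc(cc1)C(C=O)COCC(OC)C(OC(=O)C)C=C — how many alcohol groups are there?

C6H5– phenyl ring → arene.
pendant –CH2OCH3: C–O–C linkage → ether.
C–O–C with sp³ carbons on both sides and no adjacent C=O → ether.
C=C double bond → alkene.
–C(=O)–O–C with C on the carbonyl side → ester.
–C(=O)– with carbon on both sides → ketone.
–C(=O)–N– linkage → amide (the N is not an amine).
–OH on an sp³ carbon → alcohol (secondary).
para-disubstituted benzene ring → arene.
pendant –CHO: carbonyl C bonded to C and H → aldehyde.
C–O–C with sp³ carbons on both sides and no adjacent C=O → ether.
pendant –OCH3: C–O–C with sp³ C, no adjacent C=O → ether.
pendant –OC(=O)CH3: an acyloxy group → ester.
C=C double bond → alkene.
Alcohol appears at: CH(OH) → 1.

1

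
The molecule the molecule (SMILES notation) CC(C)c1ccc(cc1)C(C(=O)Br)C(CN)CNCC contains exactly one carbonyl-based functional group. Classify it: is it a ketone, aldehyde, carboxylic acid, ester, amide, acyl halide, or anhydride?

The carbonyl is in the CH(COBr) segment: pendant –C(=O)X: carbonyl C bonded to C and halogen → acyl halide.

acyl halide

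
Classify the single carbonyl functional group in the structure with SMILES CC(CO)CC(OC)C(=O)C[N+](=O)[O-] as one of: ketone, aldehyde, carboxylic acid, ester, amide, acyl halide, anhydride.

The carbonyl is in the CO segment: –C(=O)– with carbon on both sides → ketone.

ketone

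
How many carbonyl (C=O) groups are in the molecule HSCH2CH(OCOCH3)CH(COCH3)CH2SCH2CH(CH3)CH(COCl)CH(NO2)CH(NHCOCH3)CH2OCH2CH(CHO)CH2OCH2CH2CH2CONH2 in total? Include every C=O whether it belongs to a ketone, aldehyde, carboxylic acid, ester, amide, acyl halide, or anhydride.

CH(OCOCH3): ester, 1 C=O (running total 1).
CH(COCH3): ketone, 1 C=O (running total 2).
CH(COCl): acyl halide, 1 C=O (running total 3).
CH(NHCOCH3): amide, 1 C=O (running total 4).
CH(CHO): aldehyde, 1 C=O (running total 5).
CONH2: amide, 1 C=O (running total 6).

6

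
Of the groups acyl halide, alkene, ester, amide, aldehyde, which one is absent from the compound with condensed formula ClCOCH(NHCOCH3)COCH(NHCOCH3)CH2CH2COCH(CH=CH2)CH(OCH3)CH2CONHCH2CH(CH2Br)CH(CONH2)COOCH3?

ester: present (COOCH3 — –C(=O)OCH3: carbonyl C bonded to C and to –OCH3 → ester (not ketone + ether)).
amide: present (CH(NHCOCH3) — pendant –NHC(=O)CH3: N bonded to a carbonyl → amide (not amine)).
alkene: present (CH(CH=CH2) — pendant –CH=CH2: C=C double bond → alkene).
acyl halide: present (ClCO — –C(=O)Cl: carbonyl C bonded to C and to a halogen → acyl halide (not alkyl halide)).
aldehyde: absent. In CO, the carbonyl carbon is bonded to two carbons, so it is a ketone, not an aldehyde.

aldehyde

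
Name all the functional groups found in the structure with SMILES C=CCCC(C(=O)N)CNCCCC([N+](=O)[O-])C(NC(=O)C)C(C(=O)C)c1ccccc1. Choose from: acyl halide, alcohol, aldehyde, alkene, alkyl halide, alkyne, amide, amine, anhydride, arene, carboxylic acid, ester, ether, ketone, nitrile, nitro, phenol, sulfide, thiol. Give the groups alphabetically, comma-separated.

C=C double bond → alkene.
pendant –CONH2: carbonyl C bonded to C and N → amide.
C–N–C with sp³ carbons and no adjacent C=O → amine (secondary).
–NO2 on an sp³ carbon → nitro (the N=O is not a carbonyl).
pendant –NHC(=O)CH3: N bonded to a carbonyl → amide (not amine).
pendant –COCH3: carbonyl C bonded to two carbons → ketone.
–C6H5 phenyl ring → arene.

alkene, amide, amine, arene, ketone, nitro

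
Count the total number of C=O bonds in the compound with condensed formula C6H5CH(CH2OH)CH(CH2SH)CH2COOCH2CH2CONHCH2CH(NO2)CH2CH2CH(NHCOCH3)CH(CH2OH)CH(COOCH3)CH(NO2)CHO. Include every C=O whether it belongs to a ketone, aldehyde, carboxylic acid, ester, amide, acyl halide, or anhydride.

CH2COOCH2: ester, 1 C=O (running total 1).
CH2CONHCH2: amide, 1 C=O (running total 2).
CH(NHCOCH3): amide, 1 C=O (running total 3).
CH(COOCH3): ester, 1 C=O (running total 4).
CHO: aldehyde, 1 C=O (running total 5).

5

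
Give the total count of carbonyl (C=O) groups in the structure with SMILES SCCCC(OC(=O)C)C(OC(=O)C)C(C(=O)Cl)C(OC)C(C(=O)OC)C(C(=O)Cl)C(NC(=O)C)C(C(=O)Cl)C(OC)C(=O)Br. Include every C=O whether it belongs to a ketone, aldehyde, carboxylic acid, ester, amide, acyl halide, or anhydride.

CH(OCOCH3): ester, 1 C=O (running total 1).
CH(OCOCH3): ester, 1 C=O (running total 2).
CH(COCl): acyl halide, 1 C=O (running total 3).
CH(COOCH3): ester, 1 C=O (running total 4).
CH(COCl): acyl halide, 1 C=O (running total 5).
CH(NHCOCH3): amide, 1 C=O (running total 6).
CH(COCl): acyl halide, 1 C=O (running total 7).
COBr: acyl halide, 1 C=O (running total 8).

8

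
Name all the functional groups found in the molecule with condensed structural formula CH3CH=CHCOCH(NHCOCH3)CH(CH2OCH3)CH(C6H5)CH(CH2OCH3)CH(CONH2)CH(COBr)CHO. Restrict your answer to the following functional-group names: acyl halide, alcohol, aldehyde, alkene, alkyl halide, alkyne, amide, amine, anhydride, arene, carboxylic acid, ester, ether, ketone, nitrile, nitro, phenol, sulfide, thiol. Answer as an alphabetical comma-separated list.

C=C double bond → alkene.
–C(=O)– with carbon on both sides → ketone.
pendant –NHC(=O)CH3: N bonded to a carbonyl → amide (not amine).
pendant –CH2OCH3: C–O–C linkage → ether.
pendant –C6H5: benzene ring → arene.
pendant –CH2OCH3: C–O–C linkage → ether.
pendant –CONH2: carbonyl C bonded to C and N → amide.
pendant –C(=O)X: carbonyl C bonded to C and halogen → acyl halide.
terminal –CHO: carbonyl C bonded to H and C → aldehyde.

acyl halide, aldehyde, alkene, amide, arene, ether, ketone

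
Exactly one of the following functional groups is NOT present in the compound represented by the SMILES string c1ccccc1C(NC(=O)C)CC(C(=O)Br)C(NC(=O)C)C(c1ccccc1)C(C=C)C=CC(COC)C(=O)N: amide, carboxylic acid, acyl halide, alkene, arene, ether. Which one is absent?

acyl halide: present (CH(COBr) — pendant –C(=O)X: carbonyl C bonded to C and halogen → acyl halide).
alkene: present (CH(CH=CH2) — pendant –CH=CH2: C=C double bond → alkene).
ether: present (CH(CH2OCH3) — pendant –CH2OCH3: C–O–C linkage → ether).
arene: present (C6H5 — C6H5– phenyl ring → arene).
amide: present (CH(NHCOCH3) — pendant –NHC(=O)CH3: N bonded to a carbonyl → amide (not amine)).
carboxylic acid: absent. In each of CH(NHCOCH3) and CONH2, the carbonyl is bonded to nitrogen, not to –OH; that is an amide.

carboxylic acid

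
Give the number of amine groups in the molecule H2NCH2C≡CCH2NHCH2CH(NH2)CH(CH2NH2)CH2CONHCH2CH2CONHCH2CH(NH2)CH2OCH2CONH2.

–NH2 on an sp³ carbon with no adjacent C=O → amine.
C≡C triple bond → alkyne.
C–N–C with sp³ carbons and no adjacent C=O → amine (secondary).
–NH2 on an sp³ carbon with no adjacent C=O → amine.
pendant –CH2NH2: N on sp³ C, no adjacent C=O → amine.
–C(=O)–N– linkage → amide (the N is not an amine).
–C(=O)–N– linkage → amide (the N is not an amine).
–NH2 on an sp³ carbon with no adjacent C=O → amine.
C–O–C with sp³ carbons on both sides and no adjacent C=O → ether.
–C(=O)NH2: carbonyl C bonded to C and to N → amide (the N is not a separate amine).
Amine appears at: H2NCH2, CH2NHCH2, CH(NH2), CH(CH2NH2), CH(NH2) → 5.

5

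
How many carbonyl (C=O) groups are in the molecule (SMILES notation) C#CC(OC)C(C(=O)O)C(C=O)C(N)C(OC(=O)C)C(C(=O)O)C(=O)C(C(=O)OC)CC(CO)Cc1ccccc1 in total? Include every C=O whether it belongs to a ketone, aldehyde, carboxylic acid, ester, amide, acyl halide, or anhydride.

CH(COOH): carboxylic acid, 1 C=O (running total 1).
CH(CHO): aldehyde, 1 C=O (running total 2).
CH(OCOCH3): ester, 1 C=O (running total 3).
CH(COOH): carboxylic acid, 1 C=O (running total 4).
CO: ketone, 1 C=O (running total 5).
CH(COOCH3): ester, 1 C=O (running total 6).

6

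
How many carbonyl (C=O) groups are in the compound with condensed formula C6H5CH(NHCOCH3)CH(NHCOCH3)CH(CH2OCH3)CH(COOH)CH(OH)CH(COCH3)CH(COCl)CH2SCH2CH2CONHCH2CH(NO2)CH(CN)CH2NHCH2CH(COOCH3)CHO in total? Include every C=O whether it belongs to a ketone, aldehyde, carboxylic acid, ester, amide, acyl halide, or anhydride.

8

CH(NHCOCH3): amide, 1 C=O (running total 1).
CH(NHCOCH3): amide, 1 C=O (running total 2).
CH(COOH): carboxylic acid, 1 C=O (running total 3).
CH(COCH3): ketone, 1 C=O (running total 4).
CH(COCl): acyl halide, 1 C=O (running total 5).
CH2CONHCH2: amide, 1 C=O (running total 6).
CH(COOCH3): ester, 1 C=O (running total 7).
CHO: aldehyde, 1 C=O (running total 8).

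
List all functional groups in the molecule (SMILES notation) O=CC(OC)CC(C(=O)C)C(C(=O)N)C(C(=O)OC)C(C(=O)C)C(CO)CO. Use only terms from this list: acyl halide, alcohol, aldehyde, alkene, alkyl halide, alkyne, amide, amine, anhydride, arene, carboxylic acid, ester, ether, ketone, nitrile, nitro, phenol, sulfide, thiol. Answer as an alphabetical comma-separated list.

Working along the chain:
  OHC: terminal –CHO: carbonyl C bonded to H and C → aldehyde.
  CH(OCH3): pendant –OCH3: C–O–C with sp³ C, no adjacent C=O → ether.
  CH(COCH3): pendant –COCH3: carbonyl C bonded to two carbons → ketone.
  CH(CONH2): pendant –CONH2: carbonyl C bonded to C and N → amide.
  CH(COOCH3): pendant –COOCH3: carbonyl C bonded to C and –OCH3 → ester.
  CH(COCH3): pendant –COCH3: carbonyl C bonded to two carbons → ketone.
  CH(CH2OH): pendant –CH2OH on an sp³ backbone C → alcohol.
  CH2OH: –OH on an sp³ carbon → alcohol.

alcohol, aldehyde, amide, ester, ether, ketone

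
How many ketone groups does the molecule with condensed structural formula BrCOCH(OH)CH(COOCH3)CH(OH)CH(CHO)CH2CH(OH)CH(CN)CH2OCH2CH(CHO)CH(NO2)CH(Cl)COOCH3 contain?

0

Taking each segment in turn:
  BrCO: –C(=O)Br: carbonyl C bonded to C and to a halogen → acyl halide (not alkyl halide).
  CH(OH): –OH on an sp³ carbon → alcohol (secondary).
  CH(COOCH3): pendant –COOCH3: carbonyl C bonded to C and –OCH3 → ester.
  CH(OH): –OH on an sp³ carbon → alcohol (secondary).
  CH(CHO): pendant –CHO: carbonyl C bonded to C and H → aldehyde.
  CH(OH): –OH on an sp³ carbon → alcohol (secondary).
  CH(CN): pendant –C≡N: nitrile.
  CH2OCH2: C–O–C with sp³ carbons on both sides and no adjacent C=O → ether.
  CH(CHO): pendant –CHO: carbonyl C bonded to C and H → aldehyde.
  CH(NO2): –NO2 on an sp³ carbon → nitro (the N=O is not a carbonyl).
  CH(Cl): halogen on an sp³ carbon → alkyl halide.
  COOCH3: –C(=O)OCH3: carbonyl C bonded to C and to –OCH3 → ester (not ketone + ether).
No segment is a ketone: BrCO is acyl halide, not ketone; CH(COOCH3) is ester, not ketone; CH(CHO) is aldehyde, not ketone. → 0.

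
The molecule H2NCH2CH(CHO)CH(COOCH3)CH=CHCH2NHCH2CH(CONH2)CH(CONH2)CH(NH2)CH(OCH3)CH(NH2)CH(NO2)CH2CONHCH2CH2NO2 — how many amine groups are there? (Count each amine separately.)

4

Reading the structure from left to right:
  H2NCH2: –NH2 on an sp³ carbon with no adjacent C=O → amine.
  CH(CHO): pendant –CHO: carbonyl C bonded to C and H → aldehyde.
  CH(COOCH3): pendant –COOCH3: carbonyl C bonded to C and –OCH3 → ester.
  CH=CH: C=C double bond → alkene.
  CH2NHCH2: C–N–C with sp³ carbons and no adjacent C=O → amine (secondary).
  CH(CONH2): pendant –CONH2: carbonyl C bonded to C and N → amide.
  CH(CONH2): pendant –CONH2: carbonyl C bonded to C and N → amide.
  CH(NH2): –NH2 on an sp³ carbon with no adjacent C=O → amine.
  CH(OCH3): pendant –OCH3: C–O–C with sp³ C, no adjacent C=O → ether.
  CH(NH2): –NH2 on an sp³ carbon with no adjacent C=O → amine.
  CH(NO2): –NO2 on an sp³ carbon → nitro (the N=O is not a carbonyl).
  CH2CONHCH2: –C(=O)–N– linkage → amide (the N is not an amine).
  CH2NO2: –NO2 on carbon → nitro group.
Amine appears at: H2NCH2, CH2NHCH2, CH(NH2), CH(NH2) → 4.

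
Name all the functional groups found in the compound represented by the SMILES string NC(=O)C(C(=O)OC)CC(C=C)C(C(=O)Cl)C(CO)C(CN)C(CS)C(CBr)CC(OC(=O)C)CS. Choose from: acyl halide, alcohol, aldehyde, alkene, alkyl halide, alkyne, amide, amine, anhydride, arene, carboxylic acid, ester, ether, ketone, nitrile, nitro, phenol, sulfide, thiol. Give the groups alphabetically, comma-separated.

acyl halide, alcohol, alkene, alkyl halide, amide, amine, ester, thiol

Taking each segment in turn:
  H2NCO: –C(=O)NH2: carbonyl C bonded to C and to N → amide (the N is not a separate amine).
  CH(COOCH3): pendant –COOCH3: carbonyl C bonded to C and –OCH3 → ester.
  CH(CH=CH2): pendant –CH=CH2: C=C double bond → alkene.
  CH(COCl): pendant –C(=O)X: carbonyl C bonded to C and halogen → acyl halide.
  CH(CH2OH): pendant –CH2OH on an sp³ backbone C → alcohol.
  CH(CH2NH2): pendant –CH2NH2: N on sp³ C, no adjacent C=O → amine.
  CH(CH2SH): pendant –CH2SH → thiol.
  CH(CH2Br): pendant –CH2X: halogen on sp³ carbon → alkyl halide.
  CH(OCOCH3): pendant –OC(=O)CH3: an acyloxy group → ester.
  CH2SH: –SH on an sp³ carbon → thiol.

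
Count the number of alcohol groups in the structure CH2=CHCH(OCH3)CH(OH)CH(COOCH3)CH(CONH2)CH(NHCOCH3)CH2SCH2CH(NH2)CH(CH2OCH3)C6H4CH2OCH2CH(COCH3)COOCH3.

Reading the structure from left to right:
  CH2=CH: C=C double bond → alkene.
  CH(OCH3): pendant –OCH3: C–O–C with sp³ C, no adjacent C=O → ether.
  CH(OH): –OH on an sp³ carbon → alcohol (secondary).
  CH(COOCH3): pendant –COOCH3: carbonyl C bonded to C and –OCH3 → ester.
  CH(CONH2): pendant –CONH2: carbonyl C bonded to C and N → amide.
  CH(NHCOCH3): pendant –NHC(=O)CH3: N bonded to a carbonyl → amide (not amine).
  CH2SCH2: C–S–C linkage → sulfide (thioether).
  CH(NH2): –NH2 on an sp³ carbon with no adjacent C=O → amine.
  CH(CH2OCH3): pendant –CH2OCH3: C–O–C linkage → ether.
  C6H4: para-disubstituted benzene ring → arene.
  CH2OCH2: C–O–C with sp³ carbons on both sides and no adjacent C=O → ether.
  CH(COCH3): pendant –COCH3: carbonyl C bonded to two carbons → ketone.
  COOCH3: –C(=O)OCH3: carbonyl C bonded to C and to –OCH3 → ester (not ketone + ether).
Alcohol appears at: CH(OH) → 1.

1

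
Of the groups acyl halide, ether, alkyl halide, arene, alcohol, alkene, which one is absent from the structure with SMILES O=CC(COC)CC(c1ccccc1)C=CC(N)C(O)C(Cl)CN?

alkyl halide: present (CH(Cl) — halogen on an sp³ carbon → alkyl halide).
alkene: present (CH=CH — C=C double bond → alkene).
alcohol: present (CH(OH) — –OH on an sp³ carbon → alcohol (secondary)).
arene: present (CH(C6H5) — pendant –C6H5: benzene ring → arene).
ether: present (CH(CH2OCH3) — pendant –CH2OCH3: C–O–C linkage → ether).
acyl halide: no segment matches this pattern.

acyl halide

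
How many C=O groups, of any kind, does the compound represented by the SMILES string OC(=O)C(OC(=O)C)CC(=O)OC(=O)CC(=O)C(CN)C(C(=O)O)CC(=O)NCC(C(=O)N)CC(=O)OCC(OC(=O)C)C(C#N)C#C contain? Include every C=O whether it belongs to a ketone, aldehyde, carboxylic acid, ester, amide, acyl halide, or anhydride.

10

HOOC: carboxylic acid, 1 C=O (running total 1).
CH(OCOCH3): ester, 1 C=O (running total 2).
CH2CO-O-COCH2: anhydride, 2 C=O (running total 4).
CO: ketone, 1 C=O (running total 5).
CH(COOH): carboxylic acid, 1 C=O (running total 6).
CH2CONHCH2: amide, 1 C=O (running total 7).
CH(CONH2): amide, 1 C=O (running total 8).
CH2COOCH2: ester, 1 C=O (running total 9).
CH(OCOCH3): ester, 1 C=O (running total 10).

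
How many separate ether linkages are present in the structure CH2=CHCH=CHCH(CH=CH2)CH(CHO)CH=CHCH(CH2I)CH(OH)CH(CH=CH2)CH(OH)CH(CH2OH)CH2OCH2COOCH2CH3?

1

C=C double bond → alkene.
C=C double bond → alkene.
pendant –CH=CH2: C=C double bond → alkene.
pendant –CHO: carbonyl C bonded to C and H → aldehyde.
C=C double bond → alkene.
pendant –CH2X: halogen on sp³ carbon → alkyl halide.
–OH on an sp³ carbon → alcohol (secondary).
pendant –CH=CH2: C=C double bond → alkene.
–OH on an sp³ carbon → alcohol (secondary).
pendant –CH2OH on an sp³ backbone C → alcohol.
C–O–C with sp³ carbons on both sides and no adjacent C=O → ether.
–C(=O)OCH2CH3: carbonyl C bonded to C and to –OEt → ester.
Ether appears at: CH2OCH2 → 1.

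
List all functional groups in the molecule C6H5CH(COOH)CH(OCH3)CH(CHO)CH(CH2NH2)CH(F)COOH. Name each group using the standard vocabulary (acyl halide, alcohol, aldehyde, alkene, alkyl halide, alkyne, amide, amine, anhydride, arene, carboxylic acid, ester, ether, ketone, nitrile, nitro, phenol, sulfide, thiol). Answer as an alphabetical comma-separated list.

C6H5– phenyl ring → arene.
pendant –COOH: carbonyl C bonded to C and –OH → carboxylic acid.
pendant –OCH3: C–O–C with sp³ C, no adjacent C=O → ether.
pendant –CHO: carbonyl C bonded to C and H → aldehyde.
pendant –CH2NH2: N on sp³ C, no adjacent C=O → amine.
halogen on an sp³ carbon → alkyl halide.
–COOH: carbonyl C bonded to –OH and C → carboxylic acid (the –OH is not a separate alcohol).

aldehyde, alkyl halide, amine, arene, carboxylic acid, ether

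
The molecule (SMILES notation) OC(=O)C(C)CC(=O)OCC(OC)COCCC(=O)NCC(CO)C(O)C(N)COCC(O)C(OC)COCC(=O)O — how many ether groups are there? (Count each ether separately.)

Working along the chain:
  HOOC: –COOH: carbonyl C bonded to –OH and C → carboxylic acid (the –OH is not a separate alcohol).
  CH2COOCH2: –C(=O)–O–C with C on the carbonyl side → ester.
  CH(OCH3): pendant –OCH3: C–O–C with sp³ C, no adjacent C=O → ether.
  CH2OCH2: C–O–C with sp³ carbons on both sides and no adjacent C=O → ether.
  CH2CONHCH2: –C(=O)–N– linkage → amide (the N is not an amine).
  CH(CH2OH): pendant –CH2OH on an sp³ backbone C → alcohol.
  CH(OH): –OH on an sp³ carbon → alcohol (secondary).
  CH(NH2): –NH2 on an sp³ carbon with no adjacent C=O → amine.
  CH2OCH2: C–O–C with sp³ carbons on both sides and no adjacent C=O → ether.
  CH(OH): –OH on an sp³ carbon → alcohol (secondary).
  CH(OCH3): pendant –OCH3: C–O–C with sp³ C, no adjacent C=O → ether.
  CH2OCH2: C–O–C with sp³ carbons on both sides and no adjacent C=O → ether.
  COOH: –COOH: carbonyl C bonded to –OH and C → carboxylic acid (the –OH is not a separate alcohol).
Ether appears at: CH(OCH3), CH2OCH2, CH2OCH2, CH(OCH3), CH2OCH2 → 5.

5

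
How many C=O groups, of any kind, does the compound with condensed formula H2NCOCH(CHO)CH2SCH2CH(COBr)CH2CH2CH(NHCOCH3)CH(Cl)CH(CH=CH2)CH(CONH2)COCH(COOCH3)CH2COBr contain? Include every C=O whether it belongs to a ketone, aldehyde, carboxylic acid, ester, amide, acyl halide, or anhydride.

8

H2NCO: amide, 1 C=O (running total 1).
CH(CHO): aldehyde, 1 C=O (running total 2).
CH(COBr): acyl halide, 1 C=O (running total 3).
CH(NHCOCH3): amide, 1 C=O (running total 4).
CH(CONH2): amide, 1 C=O (running total 5).
CO: ketone, 1 C=O (running total 6).
CH(COOCH3): ester, 1 C=O (running total 7).
COBr: acyl halide, 1 C=O (running total 8).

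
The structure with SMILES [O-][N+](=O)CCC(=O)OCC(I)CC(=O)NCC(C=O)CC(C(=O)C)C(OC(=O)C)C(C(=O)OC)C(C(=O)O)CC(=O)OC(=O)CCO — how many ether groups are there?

Reading the structure from left to right:
  O2NCH2: –NO2 on carbon → nitro group.
  CH2COOCH2: –C(=O)–O–C with C on the carbonyl side → ester.
  CH(I): halogen on an sp³ carbon → alkyl halide.
  CH2CONHCH2: –C(=O)–N– linkage → amide (the N is not an amine).
  CH(CHO): pendant –CHO: carbonyl C bonded to C and H → aldehyde.
  CH(COCH3): pendant –COCH3: carbonyl C bonded to two carbons → ketone.
  CH(OCOCH3): pendant –OC(=O)CH3: an acyloxy group → ester.
  CH(COOCH3): pendant –COOCH3: carbonyl C bonded to C and –OCH3 → ester.
  CH(COOH): pendant –COOH: carbonyl C bonded to C and –OH → carboxylic acid.
  CH2CO-O-COCH2: two acyl groups sharing one oxygen, –C(=O)–O–C(=O)– → anhydride.
  CH2OH: –OH on an sp³ carbon → alcohol.
No segment is a ether: CH2COOCH2 is ester, not ether; CH(OCOCH3) is ester, not ether; CH(COOCH3) is ester, not ether. → 0.

0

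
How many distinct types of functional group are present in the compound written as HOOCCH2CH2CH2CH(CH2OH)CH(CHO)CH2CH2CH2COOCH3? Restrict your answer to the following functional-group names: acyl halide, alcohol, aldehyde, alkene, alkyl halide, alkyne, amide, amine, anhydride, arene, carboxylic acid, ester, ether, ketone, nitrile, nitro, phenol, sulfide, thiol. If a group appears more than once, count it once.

Taking each segment in turn:
  HOOC: –COOH: carbonyl C bonded to –OH and C → carboxylic acid (the –OH is not a separate alcohol).
  CH(CH2OH): pendant –CH2OH on an sp³ backbone C → alcohol.
  CH(CHO): pendant –CHO: carbonyl C bonded to C and H → aldehyde.
  COOCH3: –C(=O)OCH3: carbonyl C bonded to C and to –OCH3 → ester (not ketone + ether).
Distinct types present: alcohol, aldehyde, carboxylic acid, ester.

4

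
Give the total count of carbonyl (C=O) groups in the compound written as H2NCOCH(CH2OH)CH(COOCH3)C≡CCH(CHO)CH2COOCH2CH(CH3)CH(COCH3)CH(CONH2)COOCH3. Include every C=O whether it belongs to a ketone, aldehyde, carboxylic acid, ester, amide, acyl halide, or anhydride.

7

H2NCO: amide, 1 C=O (running total 1).
CH(COOCH3): ester, 1 C=O (running total 2).
CH(CHO): aldehyde, 1 C=O (running total 3).
CH2COOCH2: ester, 1 C=O (running total 4).
CH(COCH3): ketone, 1 C=O (running total 5).
CH(CONH2): amide, 1 C=O (running total 6).
COOCH3: ester, 1 C=O (running total 7).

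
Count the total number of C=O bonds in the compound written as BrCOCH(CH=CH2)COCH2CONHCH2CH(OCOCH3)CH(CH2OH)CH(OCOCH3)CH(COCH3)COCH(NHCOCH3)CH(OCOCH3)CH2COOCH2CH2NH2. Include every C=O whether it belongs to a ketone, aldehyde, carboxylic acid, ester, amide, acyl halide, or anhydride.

10

BrCO: acyl halide, 1 C=O (running total 1).
CO: ketone, 1 C=O (running total 2).
CH2CONHCH2: amide, 1 C=O (running total 3).
CH(OCOCH3): ester, 1 C=O (running total 4).
CH(OCOCH3): ester, 1 C=O (running total 5).
CH(COCH3): ketone, 1 C=O (running total 6).
CO: ketone, 1 C=O (running total 7).
CH(NHCOCH3): amide, 1 C=O (running total 8).
CH(OCOCH3): ester, 1 C=O (running total 9).
CH2COOCH2: ester, 1 C=O (running total 10).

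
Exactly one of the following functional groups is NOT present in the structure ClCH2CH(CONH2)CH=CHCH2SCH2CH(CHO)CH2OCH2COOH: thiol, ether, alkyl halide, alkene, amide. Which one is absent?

ether: present (CH2OCH2 — C–O–C with sp³ carbons on both sides and no adjacent C=O → ether).
amide: present (CH(CONH2) — pendant –CONH2: carbonyl C bonded to C and N → amide).
alkene: present (CH=CH — C=C double bond → alkene).
alkyl halide: present (ClCH2 — halogen on an sp³ carbon → alkyl halide).
thiol: no segment matches this pattern.

thiol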